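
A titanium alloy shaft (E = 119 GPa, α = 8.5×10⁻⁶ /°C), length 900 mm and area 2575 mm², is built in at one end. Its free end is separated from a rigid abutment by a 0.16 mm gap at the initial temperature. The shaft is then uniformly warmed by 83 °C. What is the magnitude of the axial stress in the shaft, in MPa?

Free thermal elongation = αΔT L = 8.5×10⁻⁶ × 83 × 900 = 0.635 mm.
After closing the 0.16 mm clearance, 0.635 − 0.16 = 0.4749 mm of expansion remains to be suppressed by the wall.
So σ = E(δ_free − g)/L = 119×10³ × 0.4749/900 = 62.8 MPa.

σ ≈ 62.8 MPa (compressive)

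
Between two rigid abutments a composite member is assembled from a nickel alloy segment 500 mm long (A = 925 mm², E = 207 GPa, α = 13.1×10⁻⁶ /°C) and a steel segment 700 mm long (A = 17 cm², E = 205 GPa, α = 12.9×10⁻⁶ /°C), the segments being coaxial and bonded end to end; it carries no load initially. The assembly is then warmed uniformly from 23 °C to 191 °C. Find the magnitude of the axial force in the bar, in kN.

If the supports were absent, the total length change would be Σ αᵢΔT Lᵢ = 13.1×10⁻⁶×168×500 + 12.9×10⁻⁶×168×700 = 2.617 mm.
The rigid supports impose zero overall length change; the single axial force P common to all segments must satisfy P Σ Lᵢ/(AᵢEᵢ) = δ_free.
Σ Lᵢ/(AᵢEᵢ) = 500/(925×207×10³) + 700/(1700×205×10³) = 4.62×10⁻⁶ mm/N.
Hence P = δ_free / Σ(L/AE) = 2.617/4.62×10⁻⁶ = 566.6 kN (compressive).

P ≈ 567 kN (compressive)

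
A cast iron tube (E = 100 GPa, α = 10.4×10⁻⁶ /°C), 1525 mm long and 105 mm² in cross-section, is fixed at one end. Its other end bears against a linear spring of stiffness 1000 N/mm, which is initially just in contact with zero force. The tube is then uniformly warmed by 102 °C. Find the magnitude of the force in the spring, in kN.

Free thermal expansion: δ_free = αΔT L = 10.4×10⁻⁶ × 102 × 1525 = 1.618 mm.
With a force P in the spring, the elastic change of the tube is PL/(AE) and that of the spring is P/k; compatibility requires their sum to equal δ_free.
So P = δ_free / [L/(AE) + 1/k] = 1.618 / [ 1525/(105×100×10³) + 1/(1000) ].
P = 1.618 / 0.001145 = 1413 N.

P ≈ 1.41 kN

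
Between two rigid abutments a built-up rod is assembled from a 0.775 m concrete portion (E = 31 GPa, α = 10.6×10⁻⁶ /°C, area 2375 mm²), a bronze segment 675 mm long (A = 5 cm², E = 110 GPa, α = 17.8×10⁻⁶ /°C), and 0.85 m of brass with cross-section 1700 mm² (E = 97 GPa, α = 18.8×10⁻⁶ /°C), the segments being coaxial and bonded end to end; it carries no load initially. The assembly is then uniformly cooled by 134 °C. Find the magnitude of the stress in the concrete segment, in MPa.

σ ≈ 73.1 MPa (tensile)

If the supports were absent, the total length change would be Σ αᵢΔT Lᵢ = 10.6×10⁻⁶×134×775 + 17.8×10⁻⁶×134×675 + 18.8×10⁻⁶×134×850 = 4.852 mm.
Since the ends are fixed, an axial force P builds up, equal in every segment, with P · Σ Lᵢ/(AᵢEᵢ) = δ_free.
Σ Lᵢ/(AᵢEᵢ) = 775/(2375×31×10³) + 675/(500×110×10³) + 850/(1700×97×10³) = 2.795×10⁻⁵ mm/N.
Hence P = δ_free / Σ(L/AE) = 4.852/2.795×10⁻⁵ = 173.6 kN (tensile).
σ_{concrete} = P / A = 173600 / 2375 = 73.09 MPa.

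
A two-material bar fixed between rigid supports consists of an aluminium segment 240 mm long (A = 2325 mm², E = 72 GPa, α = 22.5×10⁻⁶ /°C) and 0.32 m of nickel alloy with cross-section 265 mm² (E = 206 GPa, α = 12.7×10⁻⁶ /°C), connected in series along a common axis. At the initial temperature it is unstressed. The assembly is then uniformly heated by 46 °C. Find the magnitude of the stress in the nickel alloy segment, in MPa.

With the walls removed the bar would change length by δ_free = Σ αᵢΔT Lᵢ = 22.5×10⁻⁶×46×240 + 12.7×10⁻⁶×46×320 = 0.4353 mm.
Since the ends are fixed, an axial force P builds up, equal in every segment, with P · Σ Lᵢ/(AᵢEᵢ) = δ_free.
The series flexibility is Σ Lᵢ/(AᵢEᵢ) = 240/(2325×72×10³) + 320/(265×206×10³) = 7.296×10⁻⁶ mm/N.
So P = 0.4353 / 7.296×10⁻⁶ = 59.67 kN, compressive.
σ_{nickel alloy} = P / A = 59670 / 265 = 225.2 MPa.

σ ≈ 225 MPa (compressive)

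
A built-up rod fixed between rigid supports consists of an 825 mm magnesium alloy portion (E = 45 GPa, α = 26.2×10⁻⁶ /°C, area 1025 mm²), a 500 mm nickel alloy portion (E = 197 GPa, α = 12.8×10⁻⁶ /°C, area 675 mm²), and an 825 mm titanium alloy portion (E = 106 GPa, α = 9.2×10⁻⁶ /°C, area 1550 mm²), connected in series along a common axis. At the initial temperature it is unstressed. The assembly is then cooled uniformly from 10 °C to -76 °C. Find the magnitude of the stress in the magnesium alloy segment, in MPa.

σ ≈ 112 MPa (tensile)

If the supports were absent, the total length change would be Σ αᵢΔT Lᵢ = 26.2×10⁻⁶×86×825 + 12.8×10⁻⁶×86×500 + 9.2×10⁻⁶×86×825 = 3.062 mm.
The walls prevent any net length change, so an axial force P (same in every segment) develops. Compatibility: P · Σ Lᵢ/(AᵢEᵢ) = δ_free.
Σ Lᵢ/(AᵢEᵢ) = 825/(1025×45×10³) + 500/(675×197×10³) + 825/(1550×106×10³) = 2.667×10⁻⁵ mm/N.
So P = 3.062 / 2.667×10⁻⁵ = 114.8 kN, tensile.
σ_{magnesium alloy} = P / A = 114800 / 1025 = 112 MPa.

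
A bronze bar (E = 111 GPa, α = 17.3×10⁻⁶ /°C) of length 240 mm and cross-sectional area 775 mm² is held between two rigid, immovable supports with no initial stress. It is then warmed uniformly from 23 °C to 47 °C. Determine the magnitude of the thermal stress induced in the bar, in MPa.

σ ≈ 46.1 MPa (compressive)

With length fixed, the mechanical strain must cancel the thermal strain αΔT = 17.3×10⁻⁶ × 24 = 415.2×10⁻⁶.
σ = EαΔT = 111×10³ × 17.3×10⁻⁶ × 24 = 46.09 MPa (compressive; the bar is trying to expand).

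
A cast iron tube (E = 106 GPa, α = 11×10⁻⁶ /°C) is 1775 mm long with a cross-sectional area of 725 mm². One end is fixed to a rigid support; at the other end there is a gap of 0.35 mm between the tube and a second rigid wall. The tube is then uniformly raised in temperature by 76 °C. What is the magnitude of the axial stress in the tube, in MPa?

σ ≈ 67.7 MPa (compressive)

If the wall were absent the tube would grow by αΔT L = 11×10⁻⁶ × 76 × 1775 = 1.484 mm.
After closing the 0.35 mm clearance, 1.484 − 0.35 = 1.134 mm of expansion remains to be suppressed by the wall.
Compatibility: PL/(AE) = 1.134 mm, so σ = P/A = E × (1.134/1775) = 67.71 MPa.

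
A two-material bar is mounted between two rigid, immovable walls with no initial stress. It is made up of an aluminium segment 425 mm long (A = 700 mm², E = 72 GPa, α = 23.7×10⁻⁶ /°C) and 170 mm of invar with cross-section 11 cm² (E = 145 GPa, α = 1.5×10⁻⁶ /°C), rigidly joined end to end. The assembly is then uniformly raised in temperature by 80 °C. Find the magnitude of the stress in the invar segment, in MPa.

σ ≈ 79.1 MPa (compressive)

With the walls removed the bar would change length by δ_free = Σ αᵢΔT Lᵢ = 23.7×10⁻⁶×80×425 + 1.5×10⁻⁶×80×170 = 0.8262 mm.
The rigid supports impose zero overall length change; the single axial force P common to all segments must satisfy P Σ Lᵢ/(AᵢEᵢ) = δ_free.
The series flexibility is Σ Lᵢ/(AᵢEᵢ) = 425/(700×72×10³) + 170/(1100×145×10³) = 9.498×10⁻⁶ mm/N.
P = 0.8262 / 9.498×10⁻⁶ = 86980 N = 86.98 kN, compressive.
σ_{invar} = P / A = 86980 / 1100 = 79.08 MPa.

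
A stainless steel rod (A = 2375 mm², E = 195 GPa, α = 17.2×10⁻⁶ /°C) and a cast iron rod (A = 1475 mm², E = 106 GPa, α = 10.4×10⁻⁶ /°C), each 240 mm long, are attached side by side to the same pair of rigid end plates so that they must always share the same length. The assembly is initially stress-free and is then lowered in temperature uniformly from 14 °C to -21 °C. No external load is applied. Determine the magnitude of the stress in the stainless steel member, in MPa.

σ ≈ 11.7 MPa (tensile)

Both members must finish at the same length. With the larger α, the stainless steel tends to over-contract; the plates restrain it, putting the stainless steel in tension and the cast iron in compression. With no external load the two internal forces are equal and opposite, magnitude P.
Equating the net (thermal + elastic) strains gives |α₁ − α₂|·ΔT = P·[1/(A₁E₁) + 1/(A₂E₂)].
|α₁ − α₂|·ΔT = 6.8×10⁻⁶ × 35 = 0.000238.
1/(A₁E₁) + 1/(A₂E₂) = 1/(2375×195×10³) + 1/(1475×106×10³) = 8.555×10⁻⁹ N⁻¹.
P = 0.000238 / 8.555×10⁻⁹ = 27820 N = 27.82 kN.
σ_{stainless steel} = P/A₁ = 27820/2375 = 11.71 MPa, tensile.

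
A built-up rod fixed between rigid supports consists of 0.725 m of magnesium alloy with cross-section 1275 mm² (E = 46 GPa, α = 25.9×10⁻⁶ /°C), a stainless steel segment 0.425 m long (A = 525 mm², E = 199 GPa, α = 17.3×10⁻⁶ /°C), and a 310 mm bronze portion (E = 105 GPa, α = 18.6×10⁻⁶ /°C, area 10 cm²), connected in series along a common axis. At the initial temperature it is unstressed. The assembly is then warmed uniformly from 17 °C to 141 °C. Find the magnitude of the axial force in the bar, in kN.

If the supports were absent, the total length change would be Σ αᵢΔT Lᵢ = 25.9×10⁻⁶×124×725 + 17.3×10⁻⁶×124×425 + 18.6×10⁻⁶×124×310 = 3.955 mm.
Since the ends are fixed, an axial force P builds up, equal in every segment, with P · Σ Lᵢ/(AᵢEᵢ) = δ_free.
Σ Lᵢ/(AᵢEᵢ) = 725/(1275×46×10³) + 425/(525×199×10³) + 310/(1000×105×10³) = 1.938×10⁻⁵ mm/N.
So P = 3.955 / 1.938×10⁻⁵ = 204.1 kN, compressive.

P ≈ 204 kN (compressive)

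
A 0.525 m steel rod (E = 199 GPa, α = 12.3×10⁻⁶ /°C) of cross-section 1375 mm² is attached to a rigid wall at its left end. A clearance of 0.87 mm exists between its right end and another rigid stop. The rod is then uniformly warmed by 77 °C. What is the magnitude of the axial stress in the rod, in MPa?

If the wall were absent the rod would grow by αΔT L = 12.3×10⁻⁶ × 77 × 525 = 0.4972 mm.
Since δ_free = 0.497 mm is less than the 0.87 mm gap, the rod never touches the wall. No axial force develops.

σ ≈ 0 MPa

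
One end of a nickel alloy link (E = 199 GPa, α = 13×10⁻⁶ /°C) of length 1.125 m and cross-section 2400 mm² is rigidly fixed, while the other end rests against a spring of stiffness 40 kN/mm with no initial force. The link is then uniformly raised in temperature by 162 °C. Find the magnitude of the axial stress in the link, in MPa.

σ ≈ 36.1 MPa (compressive)

If the spring were absent the link would lengthen by αΔT L = 13×10⁻⁶ × 162 × 1125 = 2.369 mm.
With a force P in the spring, the elastic change of the link is PL/(AE) and that of the spring is P/k; compatibility requires their sum to equal δ_free.
P [ L/(AE) + 1/k ] = δ_free → P [ 1125/(2400×199×10³) + 1/(40×10³) ] = 2.369.
P = 2.369 / 2.736×10⁻⁵ = 86610 N.
σ = P/A = 86610/2400 = 36.09 MPa.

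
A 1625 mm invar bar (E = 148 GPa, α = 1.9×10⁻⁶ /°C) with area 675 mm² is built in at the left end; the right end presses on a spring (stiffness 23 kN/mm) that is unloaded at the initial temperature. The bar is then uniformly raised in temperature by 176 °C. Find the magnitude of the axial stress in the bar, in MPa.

σ ≈ 13.5 MPa (compressive)

Free thermal expansion: δ_free = αΔT L = 1.9×10⁻⁶ × 176 × 1625 = 0.5434 mm.
Let P be the compressive force at the spring. The bar shortens elastically by PL/(AE) and the spring compresses by P/k; together these equal δ_free.
So P = δ_free / [L/(AE) + 1/k] = 0.5434 / [ 1625/(675×148×10³) + 1/(23×10³) ].
P = 0.5434 / 5.974×10⁻⁵ = 9095 N.
σ = P/A = 9095/675 = 13.47 MPa.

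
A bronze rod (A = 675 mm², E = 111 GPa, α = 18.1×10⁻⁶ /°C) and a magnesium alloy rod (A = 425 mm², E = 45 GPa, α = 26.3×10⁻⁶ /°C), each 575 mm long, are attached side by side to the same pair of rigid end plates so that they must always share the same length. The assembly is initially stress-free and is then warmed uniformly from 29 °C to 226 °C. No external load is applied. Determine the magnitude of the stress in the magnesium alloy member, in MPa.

σ ≈ 57.9 MPa (compressive)

The magnesium alloy has the larger α, so on heating it would change length more than the bronze if both were free. The rigid plates force a common final length, so the magnesium alloy is put into compression and the bronze into tension, with equal and opposite forces P (no external load).
Equating the net (thermal + elastic) strains gives |α₁ − α₂|·ΔT = P·[1/(A₁E₁) + 1/(A₂E₂)].
|α₁ − α₂|·ΔT = 8.2×10⁻⁶ × 197 = 0.001615.
1/(A₁E₁) + 1/(A₂E₂) = 1/(675×111×10³) + 1/(425×45×10³) = 6.563×10⁻⁸ N⁻¹.
P = 0.001615 / 6.563×10⁻⁸ = 24610 N = 24.61 kN.
σ_{magnesium alloy} = P/A₂ = 24610/425 = 57.91 MPa, compressive.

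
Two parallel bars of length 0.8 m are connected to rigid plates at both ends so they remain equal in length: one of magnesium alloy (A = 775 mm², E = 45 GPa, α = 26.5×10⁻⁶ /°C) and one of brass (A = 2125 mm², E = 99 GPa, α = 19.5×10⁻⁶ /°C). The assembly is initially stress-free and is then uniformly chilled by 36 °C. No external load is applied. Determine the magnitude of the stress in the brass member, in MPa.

Equilibrium of a rigid end plate with no external load gives equal and opposite internal forces ±P in the two members. Since α_{magnesium alloy} > α_{brass}, cooling drives the magnesium alloy into tension and the brass into compression.
Equating the net (thermal + elastic) strains gives |α₁ − α₂|·ΔT = P·[1/(A₁E₁) + 1/(A₂E₂)].
|α₁ − α₂|·ΔT = 7×10⁻⁶ × 36 = 0.000252.
1/(A₁E₁) + 1/(A₂E₂) = 1/(775×45×10³) + 1/(2125×99×10³) = 3.343×10⁻⁸ N⁻¹.
P = 0.000252 / 3.343×10⁻⁸ = 7539 N = 7.539 kN.
σ_{brass} = P/A₂ = 7539/2125 = 3.548 MPa, compressive.

σ ≈ 3.55 MPa (compressive)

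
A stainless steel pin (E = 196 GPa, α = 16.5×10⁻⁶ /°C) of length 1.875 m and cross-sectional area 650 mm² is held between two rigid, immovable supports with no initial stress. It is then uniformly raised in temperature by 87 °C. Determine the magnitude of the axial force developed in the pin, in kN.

The ends cannot move, so σ = EαΔT = 196×10³ × 16.5×10⁻⁶ × 87 = 281.4 MPa.
Then P = σA = 281.4 × 650 mm² = 182.9 kN, compressive.

P ≈ 183 kN (compressive)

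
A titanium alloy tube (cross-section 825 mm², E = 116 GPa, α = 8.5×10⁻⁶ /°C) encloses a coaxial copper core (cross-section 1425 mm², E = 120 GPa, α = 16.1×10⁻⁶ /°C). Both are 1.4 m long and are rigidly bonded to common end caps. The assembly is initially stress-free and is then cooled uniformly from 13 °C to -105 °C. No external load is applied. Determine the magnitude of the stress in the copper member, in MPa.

σ ≈ 38.6 MPa (tensile)

Equilibrium of a rigid end plate with no external load gives equal and opposite internal forces ±P in the two members. Since α_{copper} > α_{titanium alloy}, cooling drives the copper into tension and the titanium alloy into compression.
Setting the final lengths equal and cancelling L: (α₁ − α₂)ΔT = P/(A₁E₁) + P/(A₂E₂).
|α₁ − α₂|·ΔT = 7.6×10⁻⁶ × 118 = 0.0008968.
1/(A₁E₁) + 1/(A₂E₂) = 1/(825×116×10³) + 1/(1425×120×10³) = 1.63×10⁻⁸ N⁻¹.
So P = 0.0008968 / 1.63×10⁻⁸ = 55.03 kN.
σ_{copper} = P/A₂ = 55030/1425 = 38.62 MPa, tensile.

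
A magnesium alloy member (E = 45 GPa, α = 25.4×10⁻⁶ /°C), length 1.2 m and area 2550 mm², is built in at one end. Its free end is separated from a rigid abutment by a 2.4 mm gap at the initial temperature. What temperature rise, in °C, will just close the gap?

ΔT ≈ 78.7 °C

Contact occurs when the free expansion equals the gap: αΔT L = 2.4 mm.
ΔT = 2.4 / (25.4×10⁻⁶ × 1200) = 78.74 °C.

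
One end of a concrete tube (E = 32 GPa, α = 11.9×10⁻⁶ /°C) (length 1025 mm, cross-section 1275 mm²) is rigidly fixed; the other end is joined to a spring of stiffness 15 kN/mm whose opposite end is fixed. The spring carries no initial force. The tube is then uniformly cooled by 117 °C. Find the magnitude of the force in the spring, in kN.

Free thermal contraction: δ_free = αΔT L = 11.9×10⁻⁶ × 117 × 1025 = 1.427 mm.
Let P be the tensile force in the spring. The tube extends elastically by PL/(AE) and the spring stretches by P/k; together these equal δ_free.
P [ L/(AE) + 1/k ] = δ_free → P [ 1025/(1275×32×10³) + 1/(15×10³) ] = 1.427.
P = 1.427 / 9.179×10⁻⁵ = 15550 N.

P ≈ 15.5 kN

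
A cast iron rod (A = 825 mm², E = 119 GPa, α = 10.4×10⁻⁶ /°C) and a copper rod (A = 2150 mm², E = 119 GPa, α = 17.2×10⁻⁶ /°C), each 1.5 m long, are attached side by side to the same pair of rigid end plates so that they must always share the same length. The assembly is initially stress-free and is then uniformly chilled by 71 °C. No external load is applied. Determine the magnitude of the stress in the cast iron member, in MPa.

σ ≈ 41.5 MPa (compressive)

Both members must finish at the same length. With the larger α, the copper tends to over-contract; the plates restrain it, putting the copper in tension and the cast iron in compression. With no external load the two internal forces are equal and opposite, magnitude P.
Setting the final lengths equal and cancelling L: (α₁ − α₂)ΔT = P/(A₁E₁) + P/(A₂E₂).
|α₁ − α₂|·ΔT = 6.8×10⁻⁶ × 71 = 0.0004828.
1/(A₁E₁) + 1/(A₂E₂) = 1/(825×119×10³) + 1/(2150×119×10³) = 1.409×10⁻⁸ N⁻¹.
P = 0.0004828 / 1.409×10⁻⁸ = 34250 N = 34.25 kN.
σ_{cast iron} = P/A₁ = 34250/825 = 41.52 MPa, compressive.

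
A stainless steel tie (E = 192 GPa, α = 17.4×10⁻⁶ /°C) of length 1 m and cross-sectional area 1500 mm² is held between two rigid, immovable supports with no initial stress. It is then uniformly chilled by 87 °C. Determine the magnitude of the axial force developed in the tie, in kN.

The ends cannot move, so σ = EαΔT = 192×10³ × 17.4×10⁻⁶ × 87 = 290.6 MPa.
Axial force P = σA = 290.6 × 1500 = 436000 N = 436 kN, tensile.

P ≈ 436 kN (tensile)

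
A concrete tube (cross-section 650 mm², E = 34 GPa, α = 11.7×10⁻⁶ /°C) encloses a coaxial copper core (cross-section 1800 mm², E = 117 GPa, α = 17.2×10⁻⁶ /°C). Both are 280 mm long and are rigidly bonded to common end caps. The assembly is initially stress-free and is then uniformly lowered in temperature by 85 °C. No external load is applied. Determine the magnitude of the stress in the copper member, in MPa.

Both members must finish at the same length. With the larger α, the copper tends to over-contract; the plates restrain it, putting the copper in tension and the concrete in compression. With no external load the two internal forces are equal and opposite, magnitude P.
Setting the final lengths equal and cancelling L: (α₁ − α₂)ΔT = P/(A₁E₁) + P/(A₂E₂).
|α₁ − α₂|·ΔT = 5.5×10⁻⁶ × 85 = 0.0004675.
1/(A₁E₁) + 1/(A₂E₂) = 1/(650×34×10³) + 1/(1800×117×10³) = 5×10⁻⁸ N⁻¹.
So P = 0.0004675 / 5×10⁻⁸ = 9.351 kN.
σ_{copper} = P/A₂ = 9351/1800 = 5.195 MPa, tensile.

σ ≈ 5.19 MPa (tensile)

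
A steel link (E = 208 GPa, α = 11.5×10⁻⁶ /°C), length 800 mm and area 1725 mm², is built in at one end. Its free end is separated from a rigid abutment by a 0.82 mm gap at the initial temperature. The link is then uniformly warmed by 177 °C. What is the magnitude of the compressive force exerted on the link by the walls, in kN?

Unrestrained expansion: δ_free = αΔT L = 11.5×10⁻⁶ × 177 × 800 = 1.628 mm.
This exceeds the 0.82 mm gap, so the wall pushes back. The portion of expansion that must be recovered elastically is δ_free − gap = 1.628 − 0.82 = 0.8084 mm.
So σ = E(δ_free − g)/L = 208×10³ × 0.8084/800 = 210.2 MPa.
Force on the wall = σA = 210.2 × 1725 mm² = 362.6 kN.

P ≈ 363 kN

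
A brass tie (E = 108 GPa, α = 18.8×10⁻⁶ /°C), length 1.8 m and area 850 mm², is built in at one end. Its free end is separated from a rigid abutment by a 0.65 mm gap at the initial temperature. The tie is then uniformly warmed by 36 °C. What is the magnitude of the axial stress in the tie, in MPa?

If the wall were absent the tie would grow by αΔT L = 18.8×10⁻⁶ × 36 × 1800 = 1.218 mm.
This exceeds the 0.65 mm gap, so the wall pushes back. The portion of expansion that must be recovered elastically is δ_free − gap = 1.218 − 0.65 = 0.5682 mm.
So σ = E(δ_free − g)/L = 108×10³ × 0.5682/1800 = 34.09 MPa.

σ ≈ 34.1 MPa (compressive)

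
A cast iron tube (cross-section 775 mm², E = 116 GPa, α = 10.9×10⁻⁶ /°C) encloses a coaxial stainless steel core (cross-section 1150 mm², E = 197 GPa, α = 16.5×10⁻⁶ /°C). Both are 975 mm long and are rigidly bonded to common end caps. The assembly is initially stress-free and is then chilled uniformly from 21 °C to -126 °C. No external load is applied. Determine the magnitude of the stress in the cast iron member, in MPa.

Both members must finish at the same length. With the larger α, the stainless steel tends to over-contract; the plates restrain it, putting the stainless steel in tension and the cast iron in compression. With no external load the two internal forces are equal and opposite, magnitude P.
Setting the final lengths equal and cancelling L: (α₁ − α₂)ΔT = P/(A₁E₁) + P/(A₂E₂).
|α₁ − α₂|·ΔT = 5.6×10⁻⁶ × 147 = 0.0008232.
1/(A₁E₁) + 1/(A₂E₂) = 1/(775×116×10³) + 1/(1150×197×10³) = 1.554×10⁻⁸ N⁻¹.
So P = 0.0008232 / 1.554×10⁻⁸ = 52.98 kN.
σ_{cast iron} = P/A₁ = 52980/775 = 68.36 MPa, compressive.

σ ≈ 68.4 MPa (compressive)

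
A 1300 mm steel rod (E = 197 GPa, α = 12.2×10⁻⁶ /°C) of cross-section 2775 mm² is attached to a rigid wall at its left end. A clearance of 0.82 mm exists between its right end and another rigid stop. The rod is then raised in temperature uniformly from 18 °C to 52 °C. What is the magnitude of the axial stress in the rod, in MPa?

σ ≈ 0 MPa

Unrestrained expansion: δ_free = αΔT L = 12.2×10⁻⁶ × 34 × 1300 = 0.5392 mm.
Since δ_free = 0.539 mm is less than the 0.82 mm gap, the rod never touches the wall. No axial force develops.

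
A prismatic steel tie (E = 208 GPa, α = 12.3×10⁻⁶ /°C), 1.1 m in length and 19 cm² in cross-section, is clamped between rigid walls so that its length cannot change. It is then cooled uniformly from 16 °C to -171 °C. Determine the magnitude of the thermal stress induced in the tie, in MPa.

σ ≈ 478 MPa (tensile)

The supports are rigid, so the total axial strain is zero. The restrained thermal strain is ε = αΔT = 12.3×10⁻⁶ × 187 = 2300.1×10⁻⁶.
The stress required to suppress this strain is σ = Eε = 208×10³ × 2300.1×10⁻⁶ = 478.4 MPa, tensile since the tie is trying to contract.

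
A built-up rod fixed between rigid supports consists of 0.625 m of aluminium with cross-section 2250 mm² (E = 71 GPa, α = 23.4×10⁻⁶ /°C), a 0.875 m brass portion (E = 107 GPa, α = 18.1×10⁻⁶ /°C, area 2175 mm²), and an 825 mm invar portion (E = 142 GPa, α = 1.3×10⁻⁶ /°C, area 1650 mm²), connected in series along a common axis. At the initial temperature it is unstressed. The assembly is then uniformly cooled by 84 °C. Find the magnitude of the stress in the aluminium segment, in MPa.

σ ≈ 105 MPa (tensile)

With the walls removed the bar would change length by δ_free = Σ αᵢΔT Lᵢ = 23.4×10⁻⁶×84×625 + 18.1×10⁻⁶×84×875 + 1.3×10⁻⁶×84×825 = 2.649 mm.
The rigid supports impose zero overall length change; the single axial force P common to all segments must satisfy P Σ Lᵢ/(AᵢEᵢ) = δ_free.
Σ Lᵢ/(AᵢEᵢ) = 625/(2250×71×10³) + 875/(2175×107×10³) + 825/(1650×142×10³) = 1.119×10⁻⁵ mm/N.
So P = 2.649 / 1.119×10⁻⁵ = 236.7 kN, tensile.
σ_{aluminium} = P / A = 236700 / 2250 = 105.2 MPa.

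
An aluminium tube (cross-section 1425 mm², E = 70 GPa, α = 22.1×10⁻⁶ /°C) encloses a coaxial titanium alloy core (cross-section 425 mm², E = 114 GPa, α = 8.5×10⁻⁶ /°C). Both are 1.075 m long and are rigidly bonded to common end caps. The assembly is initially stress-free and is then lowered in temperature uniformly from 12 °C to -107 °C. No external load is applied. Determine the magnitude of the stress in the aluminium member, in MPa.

The aluminium has the larger α, so on cooling it would change length more than the titanium alloy if both were free. The rigid plates force a common final length, so the aluminium is put into tension and the titanium alloy into compression, with equal and opposite forces P (no external load).
Setting the final lengths equal and cancelling L: (α₁ − α₂)ΔT = P/(A₁E₁) + P/(A₂E₂).
|α₁ − α₂|·ΔT = 13.6×10⁻⁶ × 119 = 0.001618.
1/(A₁E₁) + 1/(A₂E₂) = 1/(1425×70×10³) + 1/(425×114×10³) = 3.066×10⁻⁸ N⁻¹.
So P = 0.001618 / 3.066×10⁻⁸ = 52.78 kN.
σ_{aluminium} = P/A₁ = 52780/1425 = 37.04 MPa, tensile.

σ ≈ 37 MPa (tensile)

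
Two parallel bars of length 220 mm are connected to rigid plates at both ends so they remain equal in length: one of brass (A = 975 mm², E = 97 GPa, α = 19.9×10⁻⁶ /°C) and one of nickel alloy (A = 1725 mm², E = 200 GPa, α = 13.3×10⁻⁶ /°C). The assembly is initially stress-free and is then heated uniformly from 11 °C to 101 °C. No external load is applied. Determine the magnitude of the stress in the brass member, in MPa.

Equilibrium of a rigid end plate with no external load gives equal and opposite internal forces ±P in the two members. Since α_{brass} > α_{nickel alloy}, heating drives the brass into compression and the nickel alloy into tension.
Setting the final lengths equal and cancelling L: (α₁ − α₂)ΔT = P/(A₁E₁) + P/(A₂E₂).
|α₁ − α₂|·ΔT = 6.6×10⁻⁶ × 90 = 0.000594.
1/(A₁E₁) + 1/(A₂E₂) = 1/(975×97×10³) + 1/(1725×200×10³) = 1.347×10⁻⁸ N⁻¹.
So P = 0.000594 / 1.347×10⁻⁸ = 44.09 kN.
σ_{brass} = P/A₁ = 44090/975 = 45.22 MPa, compressive.

σ ≈ 45.2 MPa (compressive)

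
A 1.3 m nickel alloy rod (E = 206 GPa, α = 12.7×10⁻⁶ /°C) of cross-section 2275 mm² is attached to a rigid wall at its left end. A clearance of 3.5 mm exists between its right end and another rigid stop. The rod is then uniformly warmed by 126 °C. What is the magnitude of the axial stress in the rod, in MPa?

Unrestrained expansion: δ_free = αΔT L = 12.7×10⁻⁶ × 126 × 1300 = 2.08 mm.
Since δ_free = 2.08 mm is less than the 3.5 mm gap, the rod never touches the wall. No axial force develops.

σ ≈ 0 MPa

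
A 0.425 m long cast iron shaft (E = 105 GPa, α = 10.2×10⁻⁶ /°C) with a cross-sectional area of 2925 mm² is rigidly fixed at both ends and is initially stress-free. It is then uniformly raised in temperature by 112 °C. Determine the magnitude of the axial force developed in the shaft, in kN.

With zero net strain, σ = E·αΔT = 105 GPa × 10.2×10⁻⁶ × 112 = 120 MPa.
P = AEαΔT = 2925 × 105×10³ × 10.2×10⁻⁶ × 112 = 350.9 kN (compressive).

P ≈ 351 kN (compressive)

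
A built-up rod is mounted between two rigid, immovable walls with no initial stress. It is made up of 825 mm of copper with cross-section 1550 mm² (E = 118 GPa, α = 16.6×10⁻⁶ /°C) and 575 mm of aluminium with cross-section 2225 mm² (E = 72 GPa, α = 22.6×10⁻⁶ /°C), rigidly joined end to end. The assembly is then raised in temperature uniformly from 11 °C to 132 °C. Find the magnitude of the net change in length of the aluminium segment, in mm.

If the supports were absent, the total length change would be Σ αᵢΔT Lᵢ = 16.6×10⁻⁶×121×825 + 22.6×10⁻⁶×121×575 = 3.229 mm.
The walls prevent any net length change, so an axial force P (same in every segment) develops. Compatibility: P · Σ Lᵢ/(AᵢEᵢ) = δ_free.
Σ Lᵢ/(AᵢEᵢ) = 825/(1550×118×10³) + 575/(2225×72×10³) = 8.1×10⁻⁶ mm/N.
Hence P = δ_free / Σ(L/AE) = 3.229/8.1×10⁻⁶ = 398.7 kN (compressive).
For the aluminium segment, free thermal change = 22.6×10⁻⁶×121×575 = 1.572 mm and elastic change from P = 398700×575/(2225×72×10³) = 1.431 mm; these oppose, so the net change is 0.141 mm (segment lengthens).

|ΔL| ≈ 0.141 mm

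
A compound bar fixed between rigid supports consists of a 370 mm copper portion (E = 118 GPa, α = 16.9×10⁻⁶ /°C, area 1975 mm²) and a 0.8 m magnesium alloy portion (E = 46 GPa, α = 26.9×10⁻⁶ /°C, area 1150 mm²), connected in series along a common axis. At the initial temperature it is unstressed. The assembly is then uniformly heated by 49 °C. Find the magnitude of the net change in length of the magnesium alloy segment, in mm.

If the supports were absent, the total length change would be Σ αᵢΔT Lᵢ = 16.9×10⁻⁶×49×370 + 26.9×10⁻⁶×49×800 = 1.361 mm.
Since the ends are fixed, an axial force P builds up, equal in every segment, with P · Σ Lᵢ/(AᵢEᵢ) = δ_free.
The series flexibility is Σ Lᵢ/(AᵢEᵢ) = 370/(1975×118×10³) + 800/(1150×46×10³) = 1.671×10⁻⁵ mm/N.
Hence P = δ_free / Σ(L/AE) = 1.361/1.671×10⁻⁵ = 81.44 kN (compressive).
For the magnesium alloy segment, free thermal change = 26.9×10⁻⁶×49×800 = 1.054 mm and elastic change from P = 81440×800/(1150×46×10³) = 1.232 mm; these oppose, so the net change is 0.177 mm (segment shortens).

|ΔL| ≈ 0.177 mm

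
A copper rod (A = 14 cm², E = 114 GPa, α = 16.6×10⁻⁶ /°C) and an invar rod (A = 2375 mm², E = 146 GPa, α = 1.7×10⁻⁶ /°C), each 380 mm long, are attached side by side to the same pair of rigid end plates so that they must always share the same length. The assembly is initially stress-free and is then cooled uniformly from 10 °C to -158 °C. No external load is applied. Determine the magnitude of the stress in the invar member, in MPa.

σ ≈ 115 MPa (compressive)

The copper has the larger α, so on cooling it would change length more than the invar if both were free. The rigid plates force a common final length, so the copper is put into tension and the invar into compression, with equal and opposite forces P (no external load).
Equating the net (thermal + elastic) strains gives |α₁ − α₂|·ΔT = P·[1/(A₁E₁) + 1/(A₂E₂)].
|α₁ − α₂|·ΔT = 14.9×10⁻⁶ × 168 = 0.002503.
1/(A₁E₁) + 1/(A₂E₂) = 1/(1400×114×10³) + 1/(2375×146×10³) = 9.15×10⁻⁹ N⁻¹.
P = 0.002503 / 9.15×10⁻⁹ = 273600 N = 273.6 kN.
σ_{invar} = P/A₂ = 273600/2375 = 115.2 MPa, compressive.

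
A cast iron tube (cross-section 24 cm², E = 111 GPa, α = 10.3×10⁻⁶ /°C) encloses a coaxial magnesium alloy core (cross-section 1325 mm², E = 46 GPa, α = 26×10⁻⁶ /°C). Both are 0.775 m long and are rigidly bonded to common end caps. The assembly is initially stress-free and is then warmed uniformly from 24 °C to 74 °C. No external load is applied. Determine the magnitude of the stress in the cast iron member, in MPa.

σ ≈ 16.2 MPa (tensile)

Both members must finish at the same length. With the larger α, the magnesium alloy tends to over-expand; the plates restrain it, putting the magnesium alloy in compression and the cast iron in tension. With no external load the two internal forces are equal and opposite, magnitude P.
Equating the net (thermal + elastic) strains gives |α₁ − α₂|·ΔT = P·[1/(A₁E₁) + 1/(A₂E₂)].
|α₁ − α₂|·ΔT = 15.7×10⁻⁶ × 50 = 0.000785.
1/(A₁E₁) + 1/(A₂E₂) = 1/(2400×111×10³) + 1/(1325×46×10³) = 2.016×10⁻⁸ N⁻¹.
So P = 0.000785 / 2.016×10⁻⁸ = 38.94 kN.
σ_{cast iron} = P/A₁ = 38940/2400 = 16.22 MPa, tensile.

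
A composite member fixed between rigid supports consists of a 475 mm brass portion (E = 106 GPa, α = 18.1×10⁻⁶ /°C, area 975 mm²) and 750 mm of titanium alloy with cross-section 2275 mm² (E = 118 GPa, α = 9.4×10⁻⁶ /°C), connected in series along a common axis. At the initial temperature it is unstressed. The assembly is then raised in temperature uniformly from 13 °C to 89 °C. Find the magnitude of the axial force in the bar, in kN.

P ≈ 161 kN (compressive)

With the walls removed the bar would change length by δ_free = Σ αᵢΔT Lᵢ = 18.1×10⁻⁶×76×475 + 9.4×10⁻⁶×76×750 = 1.189 mm.
Since the ends are fixed, an axial force P builds up, equal in every segment, with P · Σ Lᵢ/(AᵢEᵢ) = δ_free.
The series flexibility is Σ Lᵢ/(AᵢEᵢ) = 475/(975×106×10³) + 750/(2275×118×10³) = 7.39×10⁻⁶ mm/N.
P = 1.189 / 7.39×10⁻⁶ = 160900 N = 160.9 kN, compressive.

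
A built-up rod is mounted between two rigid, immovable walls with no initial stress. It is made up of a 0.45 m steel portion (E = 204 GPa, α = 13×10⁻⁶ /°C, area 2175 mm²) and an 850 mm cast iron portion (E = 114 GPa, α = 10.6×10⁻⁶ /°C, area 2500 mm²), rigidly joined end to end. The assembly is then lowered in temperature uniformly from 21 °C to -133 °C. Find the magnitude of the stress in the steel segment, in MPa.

Free thermal contraction of the whole bar: Σ αᵢΔT Lᵢ = 13×10⁻⁶×154×450 + 10.6×10⁻⁶×154×850 = 2.288 mm.
The rigid supports impose zero overall length change; the single axial force P common to all segments must satisfy P Σ Lᵢ/(AᵢEᵢ) = δ_free.
Σ Lᵢ/(AᵢEᵢ) = 450/(2175×204×10³) + 850/(2500×114×10³) = 3.997×10⁻⁶ mm/N.
P = 2.288 / 3.997×10⁻⁶ = 572600 N = 572.6 kN, tensile.
σ_{steel} = P / A = 572600 / 2175 = 263.3 MPa.

σ ≈ 263 MPa (tensile)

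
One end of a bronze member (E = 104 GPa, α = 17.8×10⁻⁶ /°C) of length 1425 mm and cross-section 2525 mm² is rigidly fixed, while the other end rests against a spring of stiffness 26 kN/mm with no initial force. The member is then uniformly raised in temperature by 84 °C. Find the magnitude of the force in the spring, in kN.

P ≈ 48.5 kN

Free thermal expansion: δ_free = αΔT L = 17.8×10⁻⁶ × 84 × 1425 = 2.131 mm.
With a force P in the spring, the elastic change of the member is PL/(AE) and that of the spring is P/k; compatibility requires their sum to equal δ_free.
P [ L/(AE) + 1/k ] = δ_free → P [ 1425/(2525×104×10³) + 1/(26×10³) ] = 2.131.
P = 2.131 / 4.389×10⁻⁵ = 48550 N.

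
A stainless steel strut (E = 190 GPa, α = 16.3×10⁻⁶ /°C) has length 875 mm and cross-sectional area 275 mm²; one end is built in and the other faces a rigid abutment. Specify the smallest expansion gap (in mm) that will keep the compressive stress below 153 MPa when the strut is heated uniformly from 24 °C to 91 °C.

Free expansion if unrestrained: δ_free = αΔT L = 16.3×10⁻⁶ × 67 × 875 = 0.9556 mm.
A stress of 153 MPa corresponds to the wall pushing the strut back by σL/E = 153×875/(190×10³) = 0.7046 mm.
The gap must absorb the remainder: g_min = 0.9556 − 0.7046 = 0.251 mm.

g ≈ 0.251 mm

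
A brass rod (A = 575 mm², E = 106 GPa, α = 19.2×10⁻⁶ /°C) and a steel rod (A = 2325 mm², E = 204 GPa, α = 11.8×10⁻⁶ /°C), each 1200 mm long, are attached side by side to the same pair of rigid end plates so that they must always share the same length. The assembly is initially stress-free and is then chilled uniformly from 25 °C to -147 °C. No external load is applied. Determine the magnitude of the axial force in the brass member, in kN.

Equilibrium of a rigid end plate with no external load gives equal and opposite internal forces ±P in the two members. Since α_{brass} > α_{steel}, cooling drives the brass into tension and the steel into compression.
Equating the net (thermal + elastic) strains gives |α₁ − α₂|·ΔT = P·[1/(A₁E₁) + 1/(A₂E₂)].
|α₁ − α₂|·ΔT = 7.4×10⁻⁶ × 172 = 0.001273.
1/(A₁E₁) + 1/(A₂E₂) = 1/(575×106×10³) + 1/(2325×204×10³) = 1.852×10⁻⁸ N⁻¹.
P = 0.001273 / 1.852×10⁻⁸ = 68740 N = 68.74 kN.

P ≈ 68.7 kN (tensile in the brass)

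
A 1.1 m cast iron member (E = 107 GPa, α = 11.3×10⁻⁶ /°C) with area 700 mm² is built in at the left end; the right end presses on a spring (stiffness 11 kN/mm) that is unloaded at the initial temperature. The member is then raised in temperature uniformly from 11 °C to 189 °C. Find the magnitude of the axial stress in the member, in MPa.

σ ≈ 29.9 MPa (compressive)

Free thermal expansion: δ_free = αΔT L = 11.3×10⁻⁶ × 178 × 1100 = 2.213 mm.
Let P be the compressive force at the spring. The member shortens elastically by PL/(AE) and the spring compresses by P/k; together these equal δ_free.
So P = δ_free / [L/(AE) + 1/k] = 2.213 / [ 1100/(700×107×10³) + 1/(11×10³) ].
P = 2.213 / 0.0001056 = 20950 N.
σ = P/A = 20950/700 = 29.93 MPa.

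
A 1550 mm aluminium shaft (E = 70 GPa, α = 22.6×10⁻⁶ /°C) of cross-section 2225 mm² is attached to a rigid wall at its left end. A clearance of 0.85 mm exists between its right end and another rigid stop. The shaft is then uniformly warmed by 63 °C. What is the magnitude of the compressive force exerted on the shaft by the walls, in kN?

If the wall were absent the shaft would grow by αΔT L = 22.6×10⁻⁶ × 63 × 1550 = 2.207 mm.
The gap closes (δ_free > 0.85 mm) and the wall then resists a further 2.207 − 0.85 = 1.357 mm of expansion.
So σ = E(δ_free − g)/L = 70×10³ × 1.357/1550 = 61.28 MPa.
Force on the wall = σA = 61.28 × 2225 mm² = 136.3 kN.

P ≈ 136 kN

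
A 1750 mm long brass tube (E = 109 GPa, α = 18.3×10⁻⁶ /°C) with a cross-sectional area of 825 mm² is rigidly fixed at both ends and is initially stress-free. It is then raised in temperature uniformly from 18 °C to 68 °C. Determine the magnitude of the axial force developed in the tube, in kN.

Full restraint means ε = 0, so the stress is σ = EαΔT = 109×10³ × 18.3×10⁻⁶ × 50 = 99.73 MPa.
Then P = σA = 99.73 × 825 mm² = 82.28 kN, compressive.

P ≈ 82.3 kN (compressive)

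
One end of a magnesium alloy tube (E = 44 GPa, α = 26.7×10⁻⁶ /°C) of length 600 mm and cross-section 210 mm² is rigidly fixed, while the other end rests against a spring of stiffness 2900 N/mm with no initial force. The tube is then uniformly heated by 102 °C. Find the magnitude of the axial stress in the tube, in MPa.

If the spring were absent the tube would lengthen by αΔT L = 26.7×10⁻⁶ × 102 × 600 = 1.634 mm.
With a force P in the spring, the elastic change of the tube is PL/(AE) and that of the spring is P/k; compatibility requires their sum to equal δ_free.
So P = δ_free / [L/(AE) + 1/k] = 1.634 / [ 600/(210×44×10³) + 1/(2900) ].
P = 1.634 / 0.0004098 = 3988 N.
σ = P/A = 3988/210 = 18.99 MPa.

σ ≈ 19 MPa (compressive)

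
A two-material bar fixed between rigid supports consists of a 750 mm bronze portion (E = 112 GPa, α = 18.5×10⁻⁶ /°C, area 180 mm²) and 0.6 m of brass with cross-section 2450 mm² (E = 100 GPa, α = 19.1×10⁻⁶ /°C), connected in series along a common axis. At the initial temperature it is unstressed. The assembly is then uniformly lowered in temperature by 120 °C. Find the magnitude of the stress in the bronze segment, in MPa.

σ ≈ 426 MPa (tensile)

Free thermal contraction of the whole bar: Σ αᵢΔT Lᵢ = 18.5×10⁻⁶×120×750 + 19.1×10⁻⁶×120×600 = 3.04 mm.
The walls prevent any net length change, so an axial force P (same in every segment) develops. Compatibility: P · Σ Lᵢ/(AᵢEᵢ) = δ_free.
Σ Lᵢ/(AᵢEᵢ) = 750/(180×112×10³) + 600/(2450×100×10³) = 3.965×10⁻⁵ mm/N.
P = 3.04 / 3.965×10⁻⁵ = 76670 N = 76.67 kN, tensile.
σ_{bronze} = P / A = 76670 / 180 = 426 MPa.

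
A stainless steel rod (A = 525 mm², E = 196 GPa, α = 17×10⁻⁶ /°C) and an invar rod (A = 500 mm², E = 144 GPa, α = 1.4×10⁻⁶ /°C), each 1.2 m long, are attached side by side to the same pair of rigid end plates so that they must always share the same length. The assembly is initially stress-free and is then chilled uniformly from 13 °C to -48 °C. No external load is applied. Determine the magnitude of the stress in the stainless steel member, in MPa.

σ ≈ 76.8 MPa (tensile)

Equilibrium of a rigid end plate with no external load gives equal and opposite internal forces ±P in the two members. Since α_{stainless steel} > α_{invar}, cooling drives the stainless steel into tension and the invar into compression.
Compatibility of the two members (thermal + elastic change equal): (α₁ − α₂)ΔT = P·[1/(A₁E₁) + 1/(A₂E₂)].
|α₁ − α₂|·ΔT = 15.6×10⁻⁶ × 61 = 0.0009516.
1/(A₁E₁) + 1/(A₂E₂) = 1/(525×196×10³) + 1/(500×144×10³) = 2.361×10⁻⁸ N⁻¹.
P = 0.0009516 / 2.361×10⁻⁸ = 40310 N = 40.31 kN.
σ_{stainless steel} = P/A₁ = 40310/525 = 76.78 MPa, tensile.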